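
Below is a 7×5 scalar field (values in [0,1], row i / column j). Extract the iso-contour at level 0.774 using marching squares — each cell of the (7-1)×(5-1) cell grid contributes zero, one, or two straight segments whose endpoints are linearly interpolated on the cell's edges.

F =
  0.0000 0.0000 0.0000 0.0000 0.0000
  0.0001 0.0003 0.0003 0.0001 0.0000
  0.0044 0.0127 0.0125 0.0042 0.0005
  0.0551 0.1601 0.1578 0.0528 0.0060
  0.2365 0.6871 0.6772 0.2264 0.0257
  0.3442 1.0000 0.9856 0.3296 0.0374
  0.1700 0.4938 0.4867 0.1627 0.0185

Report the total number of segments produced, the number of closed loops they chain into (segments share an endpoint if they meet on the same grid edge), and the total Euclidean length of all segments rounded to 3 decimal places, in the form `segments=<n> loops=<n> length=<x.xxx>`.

cell (4,0): code 0100 → (4.278,1.000)–(5.000,0.655)
cell (4,1): code 1100 → (4.314,2.000)–(4.278,1.000)
cell (4,2): code 1000 → (5.000,2.323)–(4.314,2.000)
cell (5,0): code 0010 → (5.000,0.655)–(5.446,1.000)
cell (5,1): code 0011 → (5.446,1.000)–(5.424,2.000)
cell (5,2): code 0001 → (5.424,2.000)–(5.000,2.323)
total: 6 segments, chained into 1 closed loop(s), length Σ = 4.656192

segments=6 loops=1 length=4.656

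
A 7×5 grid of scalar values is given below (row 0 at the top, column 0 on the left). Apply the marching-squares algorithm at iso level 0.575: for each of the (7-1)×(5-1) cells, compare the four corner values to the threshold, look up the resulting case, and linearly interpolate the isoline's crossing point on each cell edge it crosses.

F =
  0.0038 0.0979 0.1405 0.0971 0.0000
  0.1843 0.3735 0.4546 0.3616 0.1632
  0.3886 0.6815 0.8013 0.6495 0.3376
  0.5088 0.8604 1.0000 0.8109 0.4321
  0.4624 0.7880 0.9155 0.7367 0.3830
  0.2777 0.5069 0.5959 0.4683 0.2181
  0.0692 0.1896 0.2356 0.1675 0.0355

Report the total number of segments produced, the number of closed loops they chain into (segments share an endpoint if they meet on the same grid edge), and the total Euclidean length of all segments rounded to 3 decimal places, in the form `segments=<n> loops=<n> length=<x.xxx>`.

segments=14 loops=1 length=11.069

cell (1,0): code 0100 → (1.654,1.000)–(2.000,0.636)
cell (1,1): code 1100 → (1.347,2.000)–(1.654,1.000)
cell (1,2): code 1100 → (1.741,3.000)–(1.347,2.000)
cell (1,3): code 1000 → (2.000,3.239)–(1.741,3.000)
cell (2,0): code 0110 → (2.000,0.636)–(3.000,0.188)
cell (2,3): code 1001 → (3.000,3.623)–(2.000,3.239)
cell (3,0): code 0110 → (3.000,0.188)–(4.000,0.346)
cell (3,3): code 1001 → (4.000,3.457)–(3.000,3.623)
cell (4,0): code 0010 → (4.000,0.346)–(4.758,1.000)
cell (4,1): code 0111 → (4.758,1.000)–(5.000,1.765)
cell (4,2): code 1011 → (5.000,2.164)–(4.602,3.000)
cell (4,3): code 0001 → (4.602,3.000)–(4.000,3.457)
cell (5,1): code 0010 → (5.000,1.765)–(5.058,2.000)
cell (5,2): code 0001 → (5.058,2.000)–(5.000,2.164)
total: 14 segments, chained into 1 closed loop(s), length Σ = 11.069184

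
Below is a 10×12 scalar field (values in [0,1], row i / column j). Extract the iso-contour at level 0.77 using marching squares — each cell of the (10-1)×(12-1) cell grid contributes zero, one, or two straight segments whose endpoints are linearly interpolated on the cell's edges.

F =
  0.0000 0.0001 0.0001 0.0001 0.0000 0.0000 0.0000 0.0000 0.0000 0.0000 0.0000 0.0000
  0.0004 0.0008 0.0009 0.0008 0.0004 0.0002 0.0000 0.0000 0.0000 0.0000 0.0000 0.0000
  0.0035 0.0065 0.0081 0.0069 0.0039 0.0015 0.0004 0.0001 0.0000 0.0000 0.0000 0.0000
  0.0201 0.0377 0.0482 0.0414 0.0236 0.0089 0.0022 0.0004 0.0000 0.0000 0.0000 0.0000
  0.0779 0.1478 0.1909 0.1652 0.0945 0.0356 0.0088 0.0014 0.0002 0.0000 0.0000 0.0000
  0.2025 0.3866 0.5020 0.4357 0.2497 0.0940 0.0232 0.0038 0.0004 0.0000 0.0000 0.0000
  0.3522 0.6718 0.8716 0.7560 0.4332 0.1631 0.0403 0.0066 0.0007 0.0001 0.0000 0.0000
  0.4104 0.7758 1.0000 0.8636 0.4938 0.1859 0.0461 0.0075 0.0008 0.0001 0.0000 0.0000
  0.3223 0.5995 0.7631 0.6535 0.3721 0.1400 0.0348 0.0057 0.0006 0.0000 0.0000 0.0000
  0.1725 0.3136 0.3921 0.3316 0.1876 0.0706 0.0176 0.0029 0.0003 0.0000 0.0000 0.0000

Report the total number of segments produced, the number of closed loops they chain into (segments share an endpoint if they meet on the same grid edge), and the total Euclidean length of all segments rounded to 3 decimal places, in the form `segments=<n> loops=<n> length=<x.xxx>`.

segments=10 loops=1 length=6.755

cell (5,1): code 0100 → (5.725,2.000)–(6.000,1.491)
cell (5,2): code 1000 → (6.000,2.879)–(5.725,2.000)
cell (6,0): code 0100 → (6.944,1.000)–(7.000,0.984)
cell (6,1): code 1110 → (6.000,1.491)–(6.944,1.000)
cell (6,2): code 1101 → (6.130,3.000)–(6.000,2.879)
cell (6,3): code 1000 → (7.000,3.253)–(6.130,3.000)
cell (7,0): code 0010 → (7.000,0.984)–(7.033,1.000)
cell (7,1): code 0011 → (7.033,1.000)–(7.971,2.000)
cell (7,2): code 0011 → (7.971,2.000)–(7.446,3.000)
cell (7,3): code 0001 → (7.446,3.000)–(7.000,3.253)
total: 10 segments, chained into 1 closed loop(s), length Σ = 6.754698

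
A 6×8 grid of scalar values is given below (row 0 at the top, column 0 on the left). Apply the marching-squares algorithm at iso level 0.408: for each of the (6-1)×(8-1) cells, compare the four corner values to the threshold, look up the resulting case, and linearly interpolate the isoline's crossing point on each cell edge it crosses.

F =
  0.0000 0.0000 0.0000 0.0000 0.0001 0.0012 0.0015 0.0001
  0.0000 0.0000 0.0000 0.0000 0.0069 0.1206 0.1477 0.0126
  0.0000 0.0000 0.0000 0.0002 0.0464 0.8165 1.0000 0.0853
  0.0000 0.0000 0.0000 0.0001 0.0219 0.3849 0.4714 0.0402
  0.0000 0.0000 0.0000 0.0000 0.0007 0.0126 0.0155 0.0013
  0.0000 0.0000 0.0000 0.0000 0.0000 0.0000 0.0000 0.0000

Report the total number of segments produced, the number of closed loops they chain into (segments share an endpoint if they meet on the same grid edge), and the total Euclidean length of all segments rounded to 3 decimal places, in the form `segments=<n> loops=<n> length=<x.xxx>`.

cell (1,4): code 0100 → (1.413,5.000)–(2.000,4.470)
cell (1,5): code 1100 → (1.305,6.000)–(1.413,5.000)
cell (1,6): code 1000 → (2.000,6.647)–(1.305,6.000)
cell (2,4): code 0010 → (2.000,4.470)–(2.946,5.000)
cell (2,5): code 0111 → (2.946,5.000)–(3.000,5.267)
cell (2,6): code 1001 → (3.000,6.147)–(2.000,6.647)
cell (3,5): code 0010 → (3.000,5.267)–(3.139,6.000)
cell (3,6): code 0001 → (3.139,6.000)–(3.000,6.147)
total: 8 segments, chained into 1 closed loop(s), length Σ = 6.170198

segments=8 loops=1 length=6.170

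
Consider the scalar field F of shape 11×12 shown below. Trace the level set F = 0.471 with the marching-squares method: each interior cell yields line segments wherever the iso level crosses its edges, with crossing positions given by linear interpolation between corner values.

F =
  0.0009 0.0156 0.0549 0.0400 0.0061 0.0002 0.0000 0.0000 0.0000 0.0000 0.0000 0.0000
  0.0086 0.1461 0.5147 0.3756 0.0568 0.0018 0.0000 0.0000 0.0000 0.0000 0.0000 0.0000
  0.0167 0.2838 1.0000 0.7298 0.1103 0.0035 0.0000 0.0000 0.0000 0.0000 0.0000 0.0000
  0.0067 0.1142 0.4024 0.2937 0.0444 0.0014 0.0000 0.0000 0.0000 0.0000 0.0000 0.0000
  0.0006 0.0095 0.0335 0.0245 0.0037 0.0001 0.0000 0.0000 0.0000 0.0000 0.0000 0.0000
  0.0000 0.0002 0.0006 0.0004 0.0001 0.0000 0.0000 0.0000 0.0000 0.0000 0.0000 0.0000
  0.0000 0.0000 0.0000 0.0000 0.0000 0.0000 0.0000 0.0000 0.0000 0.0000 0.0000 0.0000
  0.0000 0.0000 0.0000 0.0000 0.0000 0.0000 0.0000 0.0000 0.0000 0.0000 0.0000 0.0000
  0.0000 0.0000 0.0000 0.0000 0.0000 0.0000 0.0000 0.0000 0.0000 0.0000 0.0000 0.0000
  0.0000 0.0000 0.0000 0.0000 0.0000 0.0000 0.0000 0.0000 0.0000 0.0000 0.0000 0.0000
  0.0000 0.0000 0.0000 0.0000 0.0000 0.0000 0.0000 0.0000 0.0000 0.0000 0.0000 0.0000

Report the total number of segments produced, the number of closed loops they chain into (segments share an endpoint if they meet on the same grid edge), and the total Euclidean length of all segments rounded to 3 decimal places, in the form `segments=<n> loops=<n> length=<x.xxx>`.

segments=8 loops=1 length=6.156

cell (0,1): code 0100 → (0.905,2.000)–(1.000,1.881)
cell (0,2): code 1000 → (1.000,2.314)–(0.905,2.000)
cell (1,1): code 0110 → (1.000,1.881)–(2.000,1.261)
cell (1,2): code 1101 → (1.269,3.000)–(1.000,2.314)
cell (1,3): code 1000 → (2.000,3.418)–(1.269,3.000)
cell (2,1): code 0010 → (2.000,1.261)–(2.885,2.000)
cell (2,2): code 0011 → (2.885,2.000)–(2.593,3.000)
cell (2,3): code 0001 → (2.593,3.000)–(2.000,3.418)
total: 8 segments, chained into 1 closed loop(s), length Σ = 6.155617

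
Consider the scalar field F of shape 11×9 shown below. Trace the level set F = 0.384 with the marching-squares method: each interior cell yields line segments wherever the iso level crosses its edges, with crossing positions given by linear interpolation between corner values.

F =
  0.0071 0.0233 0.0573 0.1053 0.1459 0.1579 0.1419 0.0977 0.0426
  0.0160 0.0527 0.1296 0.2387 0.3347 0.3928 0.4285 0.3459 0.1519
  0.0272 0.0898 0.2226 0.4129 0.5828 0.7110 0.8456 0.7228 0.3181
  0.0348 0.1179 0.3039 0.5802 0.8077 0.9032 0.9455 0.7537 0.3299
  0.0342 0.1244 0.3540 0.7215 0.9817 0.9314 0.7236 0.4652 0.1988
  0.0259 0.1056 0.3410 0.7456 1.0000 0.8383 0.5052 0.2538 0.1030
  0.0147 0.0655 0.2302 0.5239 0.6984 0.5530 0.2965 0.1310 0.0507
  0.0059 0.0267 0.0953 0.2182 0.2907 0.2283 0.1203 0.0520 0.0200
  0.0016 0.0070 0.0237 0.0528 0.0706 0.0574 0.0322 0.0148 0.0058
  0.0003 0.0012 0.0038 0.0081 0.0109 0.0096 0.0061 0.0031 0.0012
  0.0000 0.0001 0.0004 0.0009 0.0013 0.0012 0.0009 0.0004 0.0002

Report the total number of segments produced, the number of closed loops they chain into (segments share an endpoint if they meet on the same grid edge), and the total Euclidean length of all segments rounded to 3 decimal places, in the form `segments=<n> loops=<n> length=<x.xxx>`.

cell (0,4): code 0100 → (0.963,5.000)–(1.000,4.849)
cell (0,5): code 1100 → (0.845,6.000)–(0.963,5.000)
cell (0,6): code 1000 → (1.000,6.539)–(0.845,6.000)
cell (1,2): code 0100 → (1.834,3.000)–(2.000,2.848)
cell (1,3): code 1100 → (1.199,4.000)–(1.834,3.000)
cell (1,4): code 1110 → (1.000,4.849)–(1.199,4.000)
cell (1,6): code 1101 → (1.101,7.000)–(1.000,6.539)
cell (1,7): code 1000 → (2.000,7.837)–(1.101,7.000)
cell (2,2): code 0110 → (2.000,2.848)–(3.000,2.290)
cell (2,7): code 1001 → (3.000,7.872)–(2.000,7.837)
cell (3,2): code 0110 → (3.000,2.290)–(4.000,2.082)
cell (3,7): code 1001 → (4.000,7.305)–(3.000,7.872)
cell (4,2): code 0110 → (4.000,2.082)–(5.000,2.106)
cell (4,6): code 1011 → (5.000,6.482)–(4.384,7.000)
cell (4,7): code 0001 → (4.384,7.000)–(4.000,7.305)
cell (5,2): code 0110 → (5.000,2.106)–(6.000,2.524)
cell (5,5): code 1011 → (6.000,5.659)–(5.581,6.000)
cell (5,6): code 0001 → (5.581,6.000)–(5.000,6.482)
cell (6,2): code 0010 → (6.000,2.524)–(6.458,3.000)
cell (6,3): code 0011 → (6.458,3.000)–(6.771,4.000)
cell (6,4): code 0011 → (6.771,4.000)–(6.520,5.000)
cell (6,5): code 0001 → (6.520,5.000)–(6.000,5.659)
total: 22 segments, chained into 1 closed loop(s), length Σ = 18.275924

segments=22 loops=1 length=18.276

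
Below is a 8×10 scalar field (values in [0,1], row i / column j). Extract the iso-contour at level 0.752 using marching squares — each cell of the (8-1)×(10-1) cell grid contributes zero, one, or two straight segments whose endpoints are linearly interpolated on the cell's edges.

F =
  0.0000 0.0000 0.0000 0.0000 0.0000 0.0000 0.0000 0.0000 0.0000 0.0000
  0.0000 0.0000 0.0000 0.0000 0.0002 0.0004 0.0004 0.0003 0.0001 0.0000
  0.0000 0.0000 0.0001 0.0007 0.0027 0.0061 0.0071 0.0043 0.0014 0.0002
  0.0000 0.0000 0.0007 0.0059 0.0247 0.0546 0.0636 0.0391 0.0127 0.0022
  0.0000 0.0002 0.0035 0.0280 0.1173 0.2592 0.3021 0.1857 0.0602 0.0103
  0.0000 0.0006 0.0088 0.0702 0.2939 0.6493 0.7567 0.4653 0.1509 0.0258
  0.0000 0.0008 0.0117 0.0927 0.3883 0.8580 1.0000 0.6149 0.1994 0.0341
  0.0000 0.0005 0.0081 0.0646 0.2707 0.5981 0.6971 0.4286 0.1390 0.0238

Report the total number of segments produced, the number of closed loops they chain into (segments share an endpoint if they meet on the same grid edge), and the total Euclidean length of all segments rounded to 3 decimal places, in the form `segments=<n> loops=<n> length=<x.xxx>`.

segments=8 loops=1 length=5.465

cell (4,5): code 0100 → (4.990,6.000)–(5.000,5.956)
cell (4,6): code 1000 → (5.000,6.016)–(4.990,6.000)
cell (5,4): code 0100 → (5.492,5.000)–(6.000,4.774)
cell (5,5): code 1110 → (5.000,5.956)–(5.492,5.000)
cell (5,6): code 1001 → (6.000,6.644)–(5.000,6.016)
cell (6,4): code 0010 → (6.000,4.774)–(6.408,5.000)
cell (6,5): code 0011 → (6.408,5.000)–(6.819,6.000)
cell (6,6): code 0001 → (6.819,6.000)–(6.000,6.644)
total: 8 segments, chained into 1 closed loop(s), length Σ = 5.465028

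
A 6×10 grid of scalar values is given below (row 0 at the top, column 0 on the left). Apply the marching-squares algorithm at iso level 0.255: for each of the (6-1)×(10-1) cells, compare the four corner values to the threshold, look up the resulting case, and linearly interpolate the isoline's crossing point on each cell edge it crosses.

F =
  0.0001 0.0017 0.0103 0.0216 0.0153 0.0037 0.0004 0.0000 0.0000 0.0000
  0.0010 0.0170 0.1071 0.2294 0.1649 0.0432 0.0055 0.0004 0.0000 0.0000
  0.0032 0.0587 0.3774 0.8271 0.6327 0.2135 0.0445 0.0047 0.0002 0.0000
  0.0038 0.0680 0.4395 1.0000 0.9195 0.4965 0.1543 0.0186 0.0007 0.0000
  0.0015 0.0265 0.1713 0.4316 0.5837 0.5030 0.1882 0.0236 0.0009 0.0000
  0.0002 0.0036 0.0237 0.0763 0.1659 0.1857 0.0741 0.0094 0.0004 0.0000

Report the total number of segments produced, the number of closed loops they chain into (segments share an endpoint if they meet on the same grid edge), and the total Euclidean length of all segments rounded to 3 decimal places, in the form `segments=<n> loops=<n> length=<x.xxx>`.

segments=14 loops=1 length=12.517

cell (1,1): code 0100 → (1.547,2.000)–(2.000,1.616)
cell (1,2): code 1100 → (1.043,3.000)–(1.547,2.000)
cell (1,3): code 1100 → (1.193,4.000)–(1.043,3.000)
cell (1,4): code 1000 → (2.000,4.901)–(1.193,4.000)
cell (2,1): code 0110 → (2.000,1.616)–(3.000,1.503)
cell (2,4): code 1101 → (2.147,5.000)–(2.000,4.901)
cell (2,5): code 1000 → (3.000,5.706)–(2.147,5.000)
cell (3,1): code 0010 → (3.000,1.503)–(3.688,2.000)
cell (3,2): code 0111 → (3.688,2.000)–(4.000,2.322)
cell (3,5): code 1001 → (4.000,5.788)–(3.000,5.706)
cell (4,2): code 0010 → (4.000,2.322)–(4.497,3.000)
cell (4,3): code 0011 → (4.497,3.000)–(4.787,4.000)
cell (4,4): code 0011 → (4.787,4.000)–(4.782,5.000)
cell (4,5): code 0001 → (4.782,5.000)–(4.000,5.788)
total: 14 segments, chained into 1 closed loop(s), length Σ = 12.517174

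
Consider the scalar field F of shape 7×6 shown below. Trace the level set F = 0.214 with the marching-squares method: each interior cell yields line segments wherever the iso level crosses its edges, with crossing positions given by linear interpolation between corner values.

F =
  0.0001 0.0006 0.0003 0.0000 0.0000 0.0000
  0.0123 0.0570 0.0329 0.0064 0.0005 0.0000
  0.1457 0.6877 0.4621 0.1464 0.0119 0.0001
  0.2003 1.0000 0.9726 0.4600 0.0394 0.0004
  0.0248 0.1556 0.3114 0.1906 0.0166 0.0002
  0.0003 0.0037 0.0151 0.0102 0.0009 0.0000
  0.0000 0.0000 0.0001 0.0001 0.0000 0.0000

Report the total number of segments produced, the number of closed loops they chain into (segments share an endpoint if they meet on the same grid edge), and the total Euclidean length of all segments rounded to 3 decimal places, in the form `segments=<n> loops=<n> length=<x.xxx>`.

cell (1,0): code 0100 → (1.249,1.000)–(2.000,0.126)
cell (1,1): code 1100 → (1.422,2.000)–(1.249,1.000)
cell (1,2): code 1000 → (2.000,2.786)–(1.422,2.000)
cell (2,0): code 0110 → (2.000,0.126)–(3.000,0.017)
cell (2,2): code 1101 → (2.216,3.000)–(2.000,2.786)
cell (2,3): code 1000 → (3.000,3.585)–(2.216,3.000)
cell (3,0): code 0010 → (3.000,0.017)–(3.931,1.000)
cell (3,1): code 0111 → (3.931,1.000)–(4.000,1.375)
cell (3,2): code 1011 → (4.000,2.806)–(3.913,3.000)
cell (3,3): code 0001 → (3.913,3.000)–(3.000,3.585)
cell (4,1): code 0010 → (4.000,1.375)–(4.329,2.000)
cell (4,2): code 0001 → (4.329,2.000)–(4.000,2.806)
total: 12 segments, chained into 1 closed loop(s), length Σ = 10.039617

segments=12 loops=1 length=10.040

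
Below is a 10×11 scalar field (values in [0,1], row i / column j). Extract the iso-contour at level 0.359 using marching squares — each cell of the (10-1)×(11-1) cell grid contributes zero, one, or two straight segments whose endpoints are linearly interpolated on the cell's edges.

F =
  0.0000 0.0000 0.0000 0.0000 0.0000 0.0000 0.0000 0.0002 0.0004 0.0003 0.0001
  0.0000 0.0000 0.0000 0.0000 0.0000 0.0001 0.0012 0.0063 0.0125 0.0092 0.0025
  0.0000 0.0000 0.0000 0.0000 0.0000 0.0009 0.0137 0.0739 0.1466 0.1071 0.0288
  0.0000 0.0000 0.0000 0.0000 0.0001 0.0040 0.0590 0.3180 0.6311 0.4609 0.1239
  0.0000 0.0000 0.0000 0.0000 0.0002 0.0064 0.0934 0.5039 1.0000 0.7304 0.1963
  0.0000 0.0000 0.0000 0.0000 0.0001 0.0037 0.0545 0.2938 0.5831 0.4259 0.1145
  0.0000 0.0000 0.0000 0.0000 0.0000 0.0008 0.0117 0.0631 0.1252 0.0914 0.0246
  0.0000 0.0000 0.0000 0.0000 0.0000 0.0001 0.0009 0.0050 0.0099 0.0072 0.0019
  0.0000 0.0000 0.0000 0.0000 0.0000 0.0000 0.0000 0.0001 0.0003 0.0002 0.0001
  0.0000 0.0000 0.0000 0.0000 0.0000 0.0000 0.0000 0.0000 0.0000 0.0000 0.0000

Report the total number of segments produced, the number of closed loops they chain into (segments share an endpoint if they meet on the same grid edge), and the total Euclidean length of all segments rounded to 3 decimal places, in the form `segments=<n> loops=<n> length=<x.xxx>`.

cell (2,7): code 0100 → (2.438,8.000)–(3.000,7.131)
cell (2,8): code 1100 → (2.712,9.000)–(2.438,8.000)
cell (2,9): code 1000 → (3.000,9.302)–(2.712,9.000)
cell (3,6): code 0100 → (3.221,7.000)–(4.000,6.647)
cell (3,7): code 1110 → (3.000,7.131)–(3.221,7.000)
cell (3,9): code 1001 → (4.000,9.695)–(3.000,9.302)
cell (4,6): code 0010 → (4.000,6.647)–(4.690,7.000)
cell (4,7): code 0111 → (4.690,7.000)–(5.000,7.225)
cell (4,9): code 1001 → (5.000,9.215)–(4.000,9.695)
cell (5,7): code 0010 → (5.000,7.225)–(5.489,8.000)
cell (5,8): code 0011 → (5.489,8.000)–(5.200,9.000)
cell (5,9): code 0001 → (5.200,9.000)–(5.000,9.215)
total: 12 segments, chained into 1 closed loop(s), length Σ = 9.194260

segments=12 loops=1 length=9.194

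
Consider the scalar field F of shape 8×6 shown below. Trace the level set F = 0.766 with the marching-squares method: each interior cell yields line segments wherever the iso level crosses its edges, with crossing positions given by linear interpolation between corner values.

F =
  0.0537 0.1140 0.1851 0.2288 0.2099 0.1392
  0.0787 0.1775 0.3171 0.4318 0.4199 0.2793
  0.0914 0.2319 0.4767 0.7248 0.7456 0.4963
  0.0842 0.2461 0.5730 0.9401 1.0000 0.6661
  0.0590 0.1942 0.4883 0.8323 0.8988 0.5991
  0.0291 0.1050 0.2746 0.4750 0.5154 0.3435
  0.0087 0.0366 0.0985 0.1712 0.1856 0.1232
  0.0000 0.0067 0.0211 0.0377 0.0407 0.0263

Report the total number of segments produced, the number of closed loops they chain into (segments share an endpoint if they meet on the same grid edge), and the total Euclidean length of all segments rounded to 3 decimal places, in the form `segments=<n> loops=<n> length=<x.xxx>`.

cell (2,2): code 0100 → (2.191,3.000)–(3.000,2.526)
cell (2,3): code 1100 → (2.080,4.000)–(2.191,3.000)
cell (2,4): code 1000 → (3.000,4.701)–(2.080,4.000)
cell (3,2): code 0110 → (3.000,2.526)–(4.000,2.807)
cell (3,4): code 1001 → (4.000,4.443)–(3.000,4.701)
cell (4,2): code 0010 → (4.000,2.807)–(4.186,3.000)
cell (4,3): code 0011 → (4.186,3.000)–(4.346,4.000)
cell (4,4): code 0001 → (4.346,4.000)–(4.000,4.443)
total: 8 segments, chained into 1 closed loop(s), length Σ = 7.014337

segments=8 loops=1 length=7.014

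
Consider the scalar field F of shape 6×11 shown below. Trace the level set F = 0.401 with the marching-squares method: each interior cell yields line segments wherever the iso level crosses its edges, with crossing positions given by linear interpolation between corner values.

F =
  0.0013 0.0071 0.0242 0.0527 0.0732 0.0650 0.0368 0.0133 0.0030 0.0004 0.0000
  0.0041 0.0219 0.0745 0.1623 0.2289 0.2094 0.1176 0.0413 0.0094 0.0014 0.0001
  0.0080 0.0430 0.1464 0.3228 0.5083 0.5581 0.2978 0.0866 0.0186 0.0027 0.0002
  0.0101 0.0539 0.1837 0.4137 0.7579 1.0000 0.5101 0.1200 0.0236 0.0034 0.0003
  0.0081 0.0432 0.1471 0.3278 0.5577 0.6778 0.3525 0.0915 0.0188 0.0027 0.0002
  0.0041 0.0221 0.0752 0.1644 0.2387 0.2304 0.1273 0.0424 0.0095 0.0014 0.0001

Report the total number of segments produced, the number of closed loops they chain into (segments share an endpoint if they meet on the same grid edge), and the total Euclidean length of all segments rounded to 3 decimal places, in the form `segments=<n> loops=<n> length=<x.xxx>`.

cell (1,3): code 0100 → (1.616,4.000)–(2.000,3.422)
cell (1,4): code 1100 → (1.549,5.000)–(1.616,4.000)
cell (1,5): code 1000 → (2.000,5.604)–(1.549,5.000)
cell (2,2): code 0100 → (2.860,3.000)–(3.000,2.945)
cell (2,3): code 1110 → (2.000,3.422)–(2.860,3.000)
cell (2,5): code 1101 → (2.486,6.000)–(2.000,5.604)
cell (2,6): code 1000 → (3.000,6.280)–(2.486,6.000)
cell (3,2): code 0010 → (3.000,2.945)–(3.148,3.000)
cell (3,3): code 0111 → (3.148,3.000)–(4.000,3.318)
cell (3,5): code 1011 → (4.000,5.851)–(3.692,6.000)
cell (3,6): code 0001 → (3.692,6.000)–(3.000,6.280)
cell (4,3): code 0010 → (4.000,3.318)–(4.491,4.000)
cell (4,4): code 0011 → (4.491,4.000)–(4.619,5.000)
cell (4,5): code 0001 → (4.619,5.000)–(4.000,5.851)
total: 14 segments, chained into 1 closed loop(s), length Σ = 9.826672

segments=14 loops=1 length=9.827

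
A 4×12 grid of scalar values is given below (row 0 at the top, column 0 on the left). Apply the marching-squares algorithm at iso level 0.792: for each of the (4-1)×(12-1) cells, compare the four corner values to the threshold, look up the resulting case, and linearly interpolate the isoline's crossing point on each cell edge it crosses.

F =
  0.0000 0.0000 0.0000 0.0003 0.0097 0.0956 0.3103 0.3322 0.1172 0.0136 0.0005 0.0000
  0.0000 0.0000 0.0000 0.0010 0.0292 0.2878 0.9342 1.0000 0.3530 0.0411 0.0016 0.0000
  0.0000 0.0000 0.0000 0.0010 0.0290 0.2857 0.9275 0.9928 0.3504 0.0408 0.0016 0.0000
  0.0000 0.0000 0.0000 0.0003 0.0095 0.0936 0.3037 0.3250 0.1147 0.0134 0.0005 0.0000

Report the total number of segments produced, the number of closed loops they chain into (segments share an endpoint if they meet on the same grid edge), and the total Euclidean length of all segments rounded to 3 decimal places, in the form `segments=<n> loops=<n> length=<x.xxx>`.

segments=8 loops=1 length=5.508

cell (0,5): code 0100 → (0.772,6.000)–(1.000,5.780)
cell (0,6): code 1100 → (0.689,7.000)–(0.772,6.000)
cell (0,7): code 1000 → (1.000,7.321)–(0.689,7.000)
cell (1,5): code 0110 → (1.000,5.780)–(2.000,5.789)
cell (1,7): code 1001 → (2.000,7.313)–(1.000,7.321)
cell (2,5): code 0010 → (2.000,5.789)–(2.217,6.000)
cell (2,6): code 0011 → (2.217,6.000)–(2.301,7.000)
cell (2,7): code 0001 → (2.301,7.000)–(2.000,7.313)
total: 8 segments, chained into 1 closed loop(s), length Σ = 5.508073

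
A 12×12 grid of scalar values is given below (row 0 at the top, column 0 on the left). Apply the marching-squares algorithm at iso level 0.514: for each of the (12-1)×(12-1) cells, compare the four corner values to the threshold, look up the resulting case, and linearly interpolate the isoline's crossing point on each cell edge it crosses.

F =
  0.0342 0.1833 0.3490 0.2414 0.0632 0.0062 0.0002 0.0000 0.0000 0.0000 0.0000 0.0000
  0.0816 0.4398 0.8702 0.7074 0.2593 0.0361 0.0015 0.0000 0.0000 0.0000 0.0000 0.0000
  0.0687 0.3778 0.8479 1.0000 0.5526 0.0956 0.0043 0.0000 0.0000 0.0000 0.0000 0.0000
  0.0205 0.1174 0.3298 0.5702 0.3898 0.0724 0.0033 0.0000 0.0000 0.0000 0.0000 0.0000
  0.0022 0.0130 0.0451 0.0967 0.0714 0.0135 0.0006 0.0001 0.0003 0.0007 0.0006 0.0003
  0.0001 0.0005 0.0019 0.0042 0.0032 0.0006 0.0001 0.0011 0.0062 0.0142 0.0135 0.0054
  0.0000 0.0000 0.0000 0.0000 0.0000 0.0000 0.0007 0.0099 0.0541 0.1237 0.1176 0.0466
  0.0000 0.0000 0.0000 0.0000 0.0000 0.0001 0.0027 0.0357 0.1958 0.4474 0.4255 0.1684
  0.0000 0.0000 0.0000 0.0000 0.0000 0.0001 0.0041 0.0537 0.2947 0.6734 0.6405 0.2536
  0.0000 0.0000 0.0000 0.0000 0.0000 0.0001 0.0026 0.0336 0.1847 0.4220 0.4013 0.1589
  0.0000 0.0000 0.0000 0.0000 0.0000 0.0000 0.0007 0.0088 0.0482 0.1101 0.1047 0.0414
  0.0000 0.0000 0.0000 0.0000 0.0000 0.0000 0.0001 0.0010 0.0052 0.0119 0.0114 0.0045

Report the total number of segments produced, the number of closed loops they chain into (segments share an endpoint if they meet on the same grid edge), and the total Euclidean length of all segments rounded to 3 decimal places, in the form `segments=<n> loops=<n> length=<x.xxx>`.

segments=18 loops=2 length=13.477

cell (0,1): code 0100 → (0.317,2.000)–(1.000,1.172)
cell (0,2): code 1100 → (0.585,3.000)–(0.317,2.000)
cell (0,3): code 1000 → (1.000,3.432)–(0.585,3.000)
cell (1,1): code 0110 → (1.000,1.172)–(2.000,1.290)
cell (1,3): code 1101 → (1.868,4.000)–(1.000,3.432)
cell (1,4): code 1000 → (2.000,4.084)–(1.868,4.000)
cell (2,1): code 0010 → (2.000,1.290)–(2.644,2.000)
cell (2,2): code 0111 → (2.644,2.000)–(3.000,2.766)
cell (2,3): code 1011 → (3.000,3.312)–(2.237,4.000)
cell (2,4): code 0001 → (2.237,4.000)–(2.000,4.084)
cell (3,2): code 0010 → (3.000,2.766)–(3.119,3.000)
cell (3,3): code 0001 → (3.119,3.000)–(3.000,3.312)
cell (7,8): code 0100 → (7.295,9.000)–(8.000,8.579)
cell (7,9): code 1100 → (7.412,10.000)–(7.295,9.000)
cell (7,10): code 1000 → (8.000,10.327)–(7.412,10.000)
cell (8,8): code 0010 → (8.000,8.579)–(8.634,9.000)
cell (8,9): code 0011 → (8.634,9.000)–(8.529,10.000)
cell (8,10): code 0001 → (8.529,10.000)–(8.000,10.327)
total: 18 segments, chained into 2 closed loop(s), length Σ = 13.476828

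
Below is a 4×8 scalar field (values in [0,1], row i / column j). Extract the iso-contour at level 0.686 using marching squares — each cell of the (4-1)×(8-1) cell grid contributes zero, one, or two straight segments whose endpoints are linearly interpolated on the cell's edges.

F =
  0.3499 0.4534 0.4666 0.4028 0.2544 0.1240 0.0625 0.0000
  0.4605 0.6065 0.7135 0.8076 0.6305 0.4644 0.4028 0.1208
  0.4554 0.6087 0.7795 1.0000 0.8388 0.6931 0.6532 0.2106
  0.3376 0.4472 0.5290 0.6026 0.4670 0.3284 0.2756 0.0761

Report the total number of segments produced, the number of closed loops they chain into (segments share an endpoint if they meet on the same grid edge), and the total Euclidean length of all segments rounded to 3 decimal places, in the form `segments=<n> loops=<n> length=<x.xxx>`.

segments=12 loops=1 length=8.971

cell (0,1): code 0100 → (0.889,2.000)–(1.000,1.743)
cell (0,2): code 1100 → (0.700,3.000)–(0.889,2.000)
cell (0,3): code 1000 → (1.000,3.687)–(0.700,3.000)
cell (1,1): code 0110 → (1.000,1.743)–(2.000,1.453)
cell (1,3): code 1101 → (1.266,4.000)–(1.000,3.687)
cell (1,4): code 1100 → (1.969,5.000)–(1.266,4.000)
cell (1,5): code 1000 → (2.000,5.178)–(1.969,5.000)
cell (2,1): code 0010 → (2.000,1.453)–(2.373,2.000)
cell (2,2): code 0011 → (2.373,2.000)–(2.790,3.000)
cell (2,3): code 0011 → (2.790,3.000)–(2.411,4.000)
cell (2,4): code 0011 → (2.411,4.000)–(2.019,5.000)
cell (2,5): code 0001 → (2.019,5.000)–(2.000,5.178)
total: 12 segments, chained into 1 closed loop(s), length Σ = 8.971017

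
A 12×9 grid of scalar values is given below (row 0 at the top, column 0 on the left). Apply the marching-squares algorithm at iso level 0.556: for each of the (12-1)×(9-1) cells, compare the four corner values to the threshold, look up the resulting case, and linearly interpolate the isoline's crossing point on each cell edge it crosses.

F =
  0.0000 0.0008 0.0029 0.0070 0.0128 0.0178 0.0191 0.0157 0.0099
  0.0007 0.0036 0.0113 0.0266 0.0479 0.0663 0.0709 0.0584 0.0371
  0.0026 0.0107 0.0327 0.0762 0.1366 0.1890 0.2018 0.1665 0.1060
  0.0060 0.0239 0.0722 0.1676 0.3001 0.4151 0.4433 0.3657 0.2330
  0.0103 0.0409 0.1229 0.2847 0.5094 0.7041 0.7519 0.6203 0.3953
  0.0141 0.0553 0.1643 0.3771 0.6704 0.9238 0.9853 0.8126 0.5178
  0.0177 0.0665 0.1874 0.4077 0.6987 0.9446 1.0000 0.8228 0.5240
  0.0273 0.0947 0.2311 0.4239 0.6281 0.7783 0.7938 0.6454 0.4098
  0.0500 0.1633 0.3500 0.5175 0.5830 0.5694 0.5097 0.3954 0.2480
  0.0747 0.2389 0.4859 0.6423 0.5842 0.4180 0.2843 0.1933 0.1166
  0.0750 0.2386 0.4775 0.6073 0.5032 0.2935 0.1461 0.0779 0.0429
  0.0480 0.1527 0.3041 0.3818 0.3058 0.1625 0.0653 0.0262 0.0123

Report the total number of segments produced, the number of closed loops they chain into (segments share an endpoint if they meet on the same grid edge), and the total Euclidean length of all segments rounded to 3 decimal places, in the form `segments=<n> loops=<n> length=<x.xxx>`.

cell (3,4): code 0100 → (3.488,5.000)–(4.000,4.239)
cell (3,5): code 1100 → (3.365,6.000)–(3.488,5.000)
cell (3,6): code 1100 → (3.747,7.000)–(3.365,6.000)
cell (3,7): code 1000 → (4.000,7.286)–(3.747,7.000)
cell (4,3): code 0100 → (4.289,4.000)–(5.000,3.610)
cell (4,4): code 1110 → (4.000,4.239)–(4.289,4.000)
cell (4,7): code 1001 → (5.000,7.870)–(4.000,7.286)
cell (5,3): code 0110 → (5.000,3.610)–(6.000,3.510)
cell (5,7): code 1001 → (6.000,7.893)–(5.000,7.870)
cell (6,3): code 0110 → (6.000,3.510)–(7.000,3.647)
cell (6,7): code 1001 → (7.000,7.379)–(6.000,7.893)
cell (7,3): code 0110 → (7.000,3.647)–(8.000,3.588)
cell (7,5): code 1011 → (8.000,5.224)–(7.837,6.000)
cell (7,6): code 0011 → (7.837,6.000)–(7.358,7.000)
cell (7,7): code 0001 → (7.358,7.000)–(7.000,7.379)
cell (8,2): code 0100 → (8.308,3.000)–(9.000,2.448)
cell (8,3): code 1110 → (8.000,3.588)–(8.308,3.000)
cell (8,4): code 1011 → (9.000,4.170)–(8.089,5.000)
cell (8,5): code 0001 → (8.089,5.000)–(8.000,5.224)
cell (9,2): code 0110 → (9.000,2.448)–(10.000,2.605)
cell (9,3): code 1011 → (10.000,3.493)–(9.348,4.000)
cell (9,4): code 0001 → (9.348,4.000)–(9.000,4.170)
cell (10,2): code 0010 → (10.000,2.605)–(10.227,3.000)
cell (10,3): code 0001 → (10.227,3.000)–(10.000,3.493)
total: 24 segments, chained into 1 closed loop(s), length Σ = 19.531456

segments=24 loops=1 length=19.531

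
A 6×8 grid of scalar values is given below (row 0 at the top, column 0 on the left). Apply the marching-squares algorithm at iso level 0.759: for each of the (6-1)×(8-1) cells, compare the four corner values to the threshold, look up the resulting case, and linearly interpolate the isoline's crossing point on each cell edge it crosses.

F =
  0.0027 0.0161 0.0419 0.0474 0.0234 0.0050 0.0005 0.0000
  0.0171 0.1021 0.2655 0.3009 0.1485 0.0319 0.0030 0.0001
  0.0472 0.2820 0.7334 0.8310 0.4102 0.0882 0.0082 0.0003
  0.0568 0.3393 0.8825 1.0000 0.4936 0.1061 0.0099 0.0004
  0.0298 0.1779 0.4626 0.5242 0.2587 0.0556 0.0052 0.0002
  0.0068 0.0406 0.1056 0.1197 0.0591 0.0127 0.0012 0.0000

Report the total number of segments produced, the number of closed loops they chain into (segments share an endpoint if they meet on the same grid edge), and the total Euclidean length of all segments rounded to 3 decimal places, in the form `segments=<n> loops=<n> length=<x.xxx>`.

segments=8 loops=1 length=5.275

cell (1,2): code 0100 → (1.864,3.000)–(2.000,2.262)
cell (1,3): code 1000 → (2.000,3.171)–(1.864,3.000)
cell (2,1): code 0100 → (2.172,2.000)–(3.000,1.773)
cell (2,2): code 1110 → (2.000,2.262)–(2.172,2.000)
cell (2,3): code 1001 → (3.000,3.476)–(2.000,3.171)
cell (3,1): code 0010 → (3.000,1.773)–(3.294,2.000)
cell (3,2): code 0011 → (3.294,2.000)–(3.507,3.000)
cell (3,3): code 0001 → (3.507,3.000)–(3.000,3.476)
total: 8 segments, chained into 1 closed loop(s), length Σ = 5.275489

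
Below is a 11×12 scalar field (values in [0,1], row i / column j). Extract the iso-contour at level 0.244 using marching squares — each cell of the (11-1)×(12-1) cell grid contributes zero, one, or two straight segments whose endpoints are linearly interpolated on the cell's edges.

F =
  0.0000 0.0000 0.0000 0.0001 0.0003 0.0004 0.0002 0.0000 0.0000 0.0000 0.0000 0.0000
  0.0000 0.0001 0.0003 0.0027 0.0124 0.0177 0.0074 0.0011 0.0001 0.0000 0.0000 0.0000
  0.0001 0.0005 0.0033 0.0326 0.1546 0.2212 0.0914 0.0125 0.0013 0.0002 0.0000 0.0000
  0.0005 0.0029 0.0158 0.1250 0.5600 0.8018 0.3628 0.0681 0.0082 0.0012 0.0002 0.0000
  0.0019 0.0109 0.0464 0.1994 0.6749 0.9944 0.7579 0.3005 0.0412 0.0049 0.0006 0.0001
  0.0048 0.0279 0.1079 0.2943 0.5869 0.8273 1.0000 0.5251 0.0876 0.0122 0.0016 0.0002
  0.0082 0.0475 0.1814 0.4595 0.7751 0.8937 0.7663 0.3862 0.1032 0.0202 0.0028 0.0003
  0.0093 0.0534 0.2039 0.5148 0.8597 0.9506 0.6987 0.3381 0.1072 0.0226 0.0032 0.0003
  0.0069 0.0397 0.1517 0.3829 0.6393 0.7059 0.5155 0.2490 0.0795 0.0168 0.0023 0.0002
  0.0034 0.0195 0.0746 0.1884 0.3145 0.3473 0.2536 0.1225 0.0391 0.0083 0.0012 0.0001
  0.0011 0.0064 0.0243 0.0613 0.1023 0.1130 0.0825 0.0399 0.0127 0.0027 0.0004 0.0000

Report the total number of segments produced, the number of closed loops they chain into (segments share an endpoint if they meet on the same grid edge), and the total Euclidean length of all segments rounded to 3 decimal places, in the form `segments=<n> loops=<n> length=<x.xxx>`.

segments=24 loops=1 length=20.179

cell (2,3): code 0100 → (2.221,4.000)–(3.000,3.274)
cell (2,4): code 1100 → (2.039,5.000)–(2.221,4.000)
cell (2,5): code 1100 → (2.562,6.000)–(2.039,5.000)
cell (2,6): code 1000 → (3.000,6.403)–(2.562,6.000)
cell (3,3): code 0110 → (3.000,3.274)–(4.000,3.094)
cell (3,6): code 1101 → (3.757,7.000)–(3.000,6.403)
cell (3,7): code 1000 → (4.000,7.218)–(3.757,7.000)
cell (4,2): code 0100 → (4.470,3.000)–(5.000,2.730)
cell (4,3): code 1110 → (4.000,3.094)–(4.470,3.000)
cell (4,7): code 1001 → (5.000,7.643)–(4.000,7.218)
cell (5,2): code 0110 → (5.000,2.730)–(6.000,2.225)
cell (5,7): code 1001 → (6.000,7.502)–(5.000,7.643)
cell (6,2): code 0110 → (6.000,2.225)–(7.000,2.129)
cell (6,7): code 1001 → (7.000,7.408)–(6.000,7.502)
cell (7,2): code 0110 → (7.000,2.129)–(8.000,2.399)
cell (7,7): code 1001 → (8.000,7.029)–(7.000,7.408)
cell (8,2): code 0010 → (8.000,2.399)–(8.714,3.000)
cell (8,3): code 0111 → (8.714,3.000)–(9.000,3.441)
cell (8,6): code 1011 → (9.000,6.073)–(8.040,7.000)
cell (8,7): code 0001 → (8.040,7.000)–(8.000,7.029)
cell (9,3): code 0010 → (9.000,3.441)–(9.332,4.000)
cell (9,4): code 0011 → (9.332,4.000)–(9.441,5.000)
cell (9,5): code 0011 → (9.441,5.000)–(9.056,6.000)
cell (9,6): code 0001 → (9.056,6.000)–(9.000,6.073)
total: 24 segments, chained into 1 closed loop(s), length Σ = 20.179017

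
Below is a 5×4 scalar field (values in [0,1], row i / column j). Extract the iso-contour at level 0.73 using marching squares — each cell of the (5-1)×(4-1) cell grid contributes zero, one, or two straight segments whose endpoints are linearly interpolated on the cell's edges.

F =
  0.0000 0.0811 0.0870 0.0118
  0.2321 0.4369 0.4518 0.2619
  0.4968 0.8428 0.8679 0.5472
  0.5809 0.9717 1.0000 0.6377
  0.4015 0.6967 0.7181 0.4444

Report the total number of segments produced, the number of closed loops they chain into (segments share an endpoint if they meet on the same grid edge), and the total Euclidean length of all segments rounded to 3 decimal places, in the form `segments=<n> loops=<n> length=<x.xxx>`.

segments=8 loops=1 length=7.354

cell (1,0): code 0100 → (1.722,1.000)–(2.000,0.674)
cell (1,1): code 1100 → (1.669,2.000)–(1.722,1.000)
cell (1,2): code 1000 → (2.000,2.430)–(1.669,2.000)
cell (2,0): code 0110 → (2.000,0.674)–(3.000,0.382)
cell (2,2): code 1001 → (3.000,2.745)–(2.000,2.430)
cell (3,0): code 0010 → (3.000,0.382)–(3.879,1.000)
cell (3,1): code 0011 → (3.879,1.000)–(3.958,2.000)
cell (3,2): code 0001 → (3.958,2.000)–(3.000,2.745)
total: 8 segments, chained into 1 closed loop(s), length Σ = 7.354482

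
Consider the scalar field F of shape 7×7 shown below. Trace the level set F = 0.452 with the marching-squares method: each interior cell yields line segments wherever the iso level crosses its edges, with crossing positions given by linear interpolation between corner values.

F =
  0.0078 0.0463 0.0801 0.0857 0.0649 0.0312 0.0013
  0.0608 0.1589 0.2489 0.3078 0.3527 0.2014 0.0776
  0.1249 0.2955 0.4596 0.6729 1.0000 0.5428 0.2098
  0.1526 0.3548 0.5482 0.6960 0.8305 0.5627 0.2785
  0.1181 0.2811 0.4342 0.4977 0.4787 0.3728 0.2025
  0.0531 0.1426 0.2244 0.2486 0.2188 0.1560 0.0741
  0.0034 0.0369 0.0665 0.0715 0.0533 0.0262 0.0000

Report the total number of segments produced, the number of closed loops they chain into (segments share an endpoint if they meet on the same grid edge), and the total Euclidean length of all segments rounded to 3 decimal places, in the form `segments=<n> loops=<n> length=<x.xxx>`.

segments=14 loops=1 length=10.755

cell (1,1): code 0100 → (1.964,2.000)–(2.000,1.954)
cell (1,2): code 1100 → (1.395,3.000)–(1.964,2.000)
cell (1,3): code 1100 → (1.153,4.000)–(1.395,3.000)
cell (1,4): code 1100 → (1.734,5.000)–(1.153,4.000)
cell (1,5): code 1000 → (2.000,5.273)–(1.734,5.000)
cell (2,1): code 0110 → (2.000,1.954)–(3.000,1.503)
cell (2,5): code 1001 → (3.000,5.390)–(2.000,5.273)
cell (3,1): code 0010 → (3.000,1.503)–(3.844,2.000)
cell (3,2): code 0111 → (3.844,2.000)–(4.000,2.280)
cell (3,4): code 1011 → (4.000,4.252)–(3.583,5.000)
cell (3,5): code 0001 → (3.583,5.000)–(3.000,5.390)
cell (4,2): code 0010 → (4.000,2.280)–(4.183,3.000)
cell (4,3): code 0011 → (4.183,3.000)–(4.103,4.000)
cell (4,4): code 0001 → (4.103,4.000)–(4.000,4.252)
total: 14 segments, chained into 1 closed loop(s), length Σ = 10.755111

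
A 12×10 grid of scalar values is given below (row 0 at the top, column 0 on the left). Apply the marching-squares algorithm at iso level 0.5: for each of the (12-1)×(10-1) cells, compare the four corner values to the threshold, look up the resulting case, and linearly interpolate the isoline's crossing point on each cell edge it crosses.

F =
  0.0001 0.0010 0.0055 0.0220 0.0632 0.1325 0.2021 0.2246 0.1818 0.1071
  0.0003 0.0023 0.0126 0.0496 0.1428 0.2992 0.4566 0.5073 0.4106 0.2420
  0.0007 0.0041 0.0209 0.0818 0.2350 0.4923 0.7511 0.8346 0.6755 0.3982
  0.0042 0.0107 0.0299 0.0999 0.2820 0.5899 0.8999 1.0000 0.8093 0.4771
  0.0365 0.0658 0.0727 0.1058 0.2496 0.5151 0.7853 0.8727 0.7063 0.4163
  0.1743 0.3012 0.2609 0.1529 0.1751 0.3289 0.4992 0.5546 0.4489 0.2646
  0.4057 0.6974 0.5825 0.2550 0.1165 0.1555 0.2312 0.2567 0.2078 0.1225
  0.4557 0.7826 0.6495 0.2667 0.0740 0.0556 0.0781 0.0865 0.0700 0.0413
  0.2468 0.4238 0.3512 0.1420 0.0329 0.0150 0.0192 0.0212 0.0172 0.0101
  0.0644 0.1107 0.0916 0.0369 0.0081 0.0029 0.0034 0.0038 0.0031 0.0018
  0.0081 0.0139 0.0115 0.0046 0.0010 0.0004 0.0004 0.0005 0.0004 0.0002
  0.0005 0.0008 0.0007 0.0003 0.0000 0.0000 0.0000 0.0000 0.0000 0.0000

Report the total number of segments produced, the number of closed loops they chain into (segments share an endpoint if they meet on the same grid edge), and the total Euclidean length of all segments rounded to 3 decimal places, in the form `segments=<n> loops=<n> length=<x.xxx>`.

cell (0,6): code 0100 → (0.974,7.000)–(1.000,6.856)
cell (0,7): code 1000 → (1.000,7.075)–(0.974,7.000)
cell (1,5): code 0100 → (1.147,6.000)–(2.000,5.030)
cell (1,6): code 1110 → (1.000,6.856)–(1.147,6.000)
cell (1,7): code 1101 → (1.337,8.000)–(1.000,7.075)
cell (1,8): code 1000 → (2.000,8.633)–(1.337,8.000)
cell (2,4): code 0100 → (2.079,5.000)–(3.000,4.708)
cell (2,5): code 1110 → (2.000,5.030)–(2.079,5.000)
cell (2,8): code 1001 → (3.000,8.931)–(2.000,8.633)
cell (3,4): code 0110 → (3.000,4.708)–(4.000,4.943)
cell (3,8): code 1001 → (4.000,8.711)–(3.000,8.931)
cell (4,4): code 0010 → (4.000,4.943)–(4.081,5.000)
cell (4,5): code 0011 → (4.081,5.000)–(4.997,6.000)
cell (4,6): code 0111 → (4.997,6.000)–(5.000,6.014)
cell (4,7): code 1011 → (5.000,7.517)–(4.801,8.000)
cell (4,8): code 0001 → (4.801,8.000)–(4.000,8.711)
cell (5,0): code 0100 → (5.502,1.000)–(6.000,0.323)
cell (5,1): code 1100 → (5.743,2.000)–(5.502,1.000)
cell (5,2): code 1000 → (6.000,2.252)–(5.743,2.000)
cell (5,6): code 0010 → (5.000,6.014)–(5.183,7.000)
cell (5,7): code 0001 → (5.183,7.000)–(5.000,7.517)
cell (6,0): code 0110 → (6.000,0.323)–(7.000,0.136)
cell (6,2): code 1001 → (7.000,2.391)–(6.000,2.252)
cell (7,0): code 0010 → (7.000,0.136)–(7.788,1.000)
cell (7,1): code 0011 → (7.788,1.000)–(7.501,2.000)
cell (7,2): code 0001 → (7.501,2.000)–(7.000,2.391)
total: 26 segments, chained into 2 closed loop(s), length Σ = 20.147522

segments=26 loops=2 length=20.148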